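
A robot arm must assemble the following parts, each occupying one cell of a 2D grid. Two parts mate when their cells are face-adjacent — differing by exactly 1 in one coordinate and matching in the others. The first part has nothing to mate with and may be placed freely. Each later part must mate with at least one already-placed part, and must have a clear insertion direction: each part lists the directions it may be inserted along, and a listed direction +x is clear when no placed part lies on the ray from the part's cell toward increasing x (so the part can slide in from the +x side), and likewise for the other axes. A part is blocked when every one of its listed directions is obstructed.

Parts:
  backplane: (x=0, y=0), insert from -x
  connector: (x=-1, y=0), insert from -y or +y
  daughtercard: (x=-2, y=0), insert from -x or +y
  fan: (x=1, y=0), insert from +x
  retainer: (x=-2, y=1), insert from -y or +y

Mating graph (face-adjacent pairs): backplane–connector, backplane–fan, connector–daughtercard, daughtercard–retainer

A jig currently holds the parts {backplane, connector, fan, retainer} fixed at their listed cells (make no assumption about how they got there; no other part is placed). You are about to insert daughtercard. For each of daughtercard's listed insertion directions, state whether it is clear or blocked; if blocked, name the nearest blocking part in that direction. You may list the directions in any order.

-x: ray from daughtercard(-2, 0) has no placed part ⇒ clear
+y: nearest on ray is retainer@(-2, 1) ⇒ blocked

+y: blocked by retainer; -x: clear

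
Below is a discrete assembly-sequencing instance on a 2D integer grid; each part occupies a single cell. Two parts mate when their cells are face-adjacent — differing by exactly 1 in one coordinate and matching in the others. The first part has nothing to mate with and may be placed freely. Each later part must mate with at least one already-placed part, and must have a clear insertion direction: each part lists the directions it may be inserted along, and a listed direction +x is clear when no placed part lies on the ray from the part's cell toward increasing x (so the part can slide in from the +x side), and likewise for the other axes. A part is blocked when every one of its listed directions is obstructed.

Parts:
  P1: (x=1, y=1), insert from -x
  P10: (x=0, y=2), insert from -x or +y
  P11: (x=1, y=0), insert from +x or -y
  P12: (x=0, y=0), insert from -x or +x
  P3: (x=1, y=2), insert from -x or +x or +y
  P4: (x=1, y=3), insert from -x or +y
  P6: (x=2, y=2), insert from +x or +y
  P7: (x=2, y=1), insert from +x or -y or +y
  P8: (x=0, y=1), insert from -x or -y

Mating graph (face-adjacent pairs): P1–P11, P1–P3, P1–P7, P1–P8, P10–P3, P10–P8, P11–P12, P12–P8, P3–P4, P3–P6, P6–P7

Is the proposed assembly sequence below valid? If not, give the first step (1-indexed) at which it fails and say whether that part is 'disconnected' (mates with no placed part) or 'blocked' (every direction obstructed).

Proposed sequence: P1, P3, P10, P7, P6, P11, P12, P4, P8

Valid

1. P1@(1, 1) [-x clear] — {P1}
2. P3@(1, 2) [-x clear] — {P1, P3}
3. P10@(0, 2) [-x clear] — {P1, P10, P3}
4. P7@(2, 1) [+x clear] — {P1, P10, P3, P7}
5. P6@(2, 2) [+x clear] — {P1, P10, P3, P6, P7}
6. P11@(1, 0) [+x clear] — {P1, P10, P11, P3, P6, P7}
7. P12@(0, 0) [-x clear] — {P1, P10, P11, P12, P3, P6, P7}
8. P4@(1, 3) [-x clear] — {P1, P10, P11, P12, P3, P4, P6, P7}
9. P8@(0, 1) [-x clear] — {P1, P10, P11, P12, P3, P4, P6, P7, P8}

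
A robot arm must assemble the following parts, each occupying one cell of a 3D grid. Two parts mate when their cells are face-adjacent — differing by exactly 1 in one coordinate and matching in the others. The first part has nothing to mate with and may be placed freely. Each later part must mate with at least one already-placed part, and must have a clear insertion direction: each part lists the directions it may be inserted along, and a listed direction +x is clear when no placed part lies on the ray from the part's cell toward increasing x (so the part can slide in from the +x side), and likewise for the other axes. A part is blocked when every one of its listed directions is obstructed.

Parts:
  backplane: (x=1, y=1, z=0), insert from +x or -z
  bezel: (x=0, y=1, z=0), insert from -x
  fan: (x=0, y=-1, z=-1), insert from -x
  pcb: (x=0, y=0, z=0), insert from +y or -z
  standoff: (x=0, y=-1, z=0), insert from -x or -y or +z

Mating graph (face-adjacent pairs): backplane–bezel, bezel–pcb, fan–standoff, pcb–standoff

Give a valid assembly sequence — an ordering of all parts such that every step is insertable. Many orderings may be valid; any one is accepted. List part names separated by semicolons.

fan; standoff; pcb; bezel; backplane

1. fan@(0, -1, -1) [-x clear] — {fan}
2. standoff@(0, -1, 0) [-x clear] — {fan, standoff}
3. pcb@(0, 0, 0) [+y clear] — {fan, pcb, standoff}
4. bezel@(0, 1, 0) [-x clear] — {bezel, fan, pcb, standoff}
5. backplane@(1, 1, 0) [+x clear] — {backplane, bezel, fan, pcb, standoff}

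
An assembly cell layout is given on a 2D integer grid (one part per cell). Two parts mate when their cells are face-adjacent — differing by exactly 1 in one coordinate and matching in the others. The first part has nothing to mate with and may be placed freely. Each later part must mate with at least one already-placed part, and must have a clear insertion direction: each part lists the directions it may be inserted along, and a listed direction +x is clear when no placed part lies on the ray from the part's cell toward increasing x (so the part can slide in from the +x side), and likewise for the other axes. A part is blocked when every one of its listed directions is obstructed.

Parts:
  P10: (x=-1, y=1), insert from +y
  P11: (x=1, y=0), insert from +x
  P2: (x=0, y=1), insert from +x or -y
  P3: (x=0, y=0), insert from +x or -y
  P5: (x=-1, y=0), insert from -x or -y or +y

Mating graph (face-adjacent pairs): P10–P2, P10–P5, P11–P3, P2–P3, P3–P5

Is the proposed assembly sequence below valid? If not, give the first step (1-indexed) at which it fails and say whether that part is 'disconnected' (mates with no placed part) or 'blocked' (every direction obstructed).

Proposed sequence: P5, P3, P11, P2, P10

Valid

1. P5@(-1, 0) [-x clear] — {P5}
2. P3@(0, 0) [+x clear] — {P3, P5}
3. P11@(1, 0) [+x clear] — {P11, P3, P5}
4. P2@(0, 1) [+x clear] — {P11, P2, P3, P5}
5. P10@(-1, 1) [+y clear] — {P10, P11, P2, P3, P5}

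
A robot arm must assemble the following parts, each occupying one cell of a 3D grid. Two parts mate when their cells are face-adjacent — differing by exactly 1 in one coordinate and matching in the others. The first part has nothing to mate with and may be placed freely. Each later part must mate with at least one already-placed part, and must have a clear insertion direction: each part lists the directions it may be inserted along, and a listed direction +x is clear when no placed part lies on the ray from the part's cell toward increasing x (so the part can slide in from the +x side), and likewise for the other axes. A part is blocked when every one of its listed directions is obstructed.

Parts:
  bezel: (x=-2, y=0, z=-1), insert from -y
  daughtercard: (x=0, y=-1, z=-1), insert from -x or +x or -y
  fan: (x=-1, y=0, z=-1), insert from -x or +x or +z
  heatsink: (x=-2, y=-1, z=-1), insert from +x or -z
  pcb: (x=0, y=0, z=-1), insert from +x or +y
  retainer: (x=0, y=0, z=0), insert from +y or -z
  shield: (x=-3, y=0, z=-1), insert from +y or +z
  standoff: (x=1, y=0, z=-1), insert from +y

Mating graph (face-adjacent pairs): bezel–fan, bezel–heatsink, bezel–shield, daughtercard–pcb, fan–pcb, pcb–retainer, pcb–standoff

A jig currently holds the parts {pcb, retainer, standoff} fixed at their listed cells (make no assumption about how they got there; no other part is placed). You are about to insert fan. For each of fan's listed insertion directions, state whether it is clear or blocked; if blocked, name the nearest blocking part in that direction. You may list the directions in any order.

+x: blocked by pcb; +z: clear; -x: clear

-x: ray from fan(-1, 0, -1) has no placed part ⇒ clear
+x: nearest on ray is pcb@(0, 0, -1) ⇒ blocked
+z: ray from fan(-1, 0, -1) has no placed part ⇒ clear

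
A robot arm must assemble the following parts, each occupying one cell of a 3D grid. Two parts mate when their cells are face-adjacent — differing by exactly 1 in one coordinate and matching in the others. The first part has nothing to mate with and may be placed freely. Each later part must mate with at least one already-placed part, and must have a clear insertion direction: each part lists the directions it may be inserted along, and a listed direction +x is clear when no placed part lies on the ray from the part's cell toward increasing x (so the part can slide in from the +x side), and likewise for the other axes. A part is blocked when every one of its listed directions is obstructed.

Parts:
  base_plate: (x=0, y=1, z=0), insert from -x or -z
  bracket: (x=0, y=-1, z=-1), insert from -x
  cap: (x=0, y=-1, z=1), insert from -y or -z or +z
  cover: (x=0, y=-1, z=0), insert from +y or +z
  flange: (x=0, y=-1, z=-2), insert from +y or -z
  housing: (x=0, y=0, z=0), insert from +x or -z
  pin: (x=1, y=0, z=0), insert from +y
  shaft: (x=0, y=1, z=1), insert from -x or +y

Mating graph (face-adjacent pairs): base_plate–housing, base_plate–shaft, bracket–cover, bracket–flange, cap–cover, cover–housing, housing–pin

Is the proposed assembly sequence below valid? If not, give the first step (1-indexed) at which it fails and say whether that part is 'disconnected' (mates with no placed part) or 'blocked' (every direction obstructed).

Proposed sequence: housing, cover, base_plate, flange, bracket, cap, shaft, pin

Invalid at step 4 (disconnected)

1. housing@(0, 0, 0) [+x clear] — {housing}
2. cover@(0, -1, 0) [+z clear] — {cover, housing}
3. base_plate@(0, 1, 0) [-x clear] — {base_plate, cover, housing}
4. flange@(0, -1, -2) — no placed neighbour ⇒ disconnected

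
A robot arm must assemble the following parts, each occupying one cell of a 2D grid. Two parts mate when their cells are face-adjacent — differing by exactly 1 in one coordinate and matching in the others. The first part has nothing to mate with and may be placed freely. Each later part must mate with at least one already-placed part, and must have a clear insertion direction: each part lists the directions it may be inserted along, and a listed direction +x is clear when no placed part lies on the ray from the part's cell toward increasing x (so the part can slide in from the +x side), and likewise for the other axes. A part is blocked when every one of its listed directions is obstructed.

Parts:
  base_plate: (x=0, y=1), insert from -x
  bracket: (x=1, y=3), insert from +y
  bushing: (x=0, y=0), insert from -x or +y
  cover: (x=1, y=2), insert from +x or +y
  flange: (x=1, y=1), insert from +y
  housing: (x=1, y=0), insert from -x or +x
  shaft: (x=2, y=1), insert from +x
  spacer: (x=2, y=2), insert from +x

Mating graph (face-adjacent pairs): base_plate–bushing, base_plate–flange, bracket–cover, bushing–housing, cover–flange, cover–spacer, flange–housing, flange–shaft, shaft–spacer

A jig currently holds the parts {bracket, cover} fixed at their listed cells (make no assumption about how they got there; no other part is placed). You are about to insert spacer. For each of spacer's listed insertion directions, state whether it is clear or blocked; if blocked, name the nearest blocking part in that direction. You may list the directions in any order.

+x: clear

+x: ray from spacer(2, 2) has no placed part ⇒ clear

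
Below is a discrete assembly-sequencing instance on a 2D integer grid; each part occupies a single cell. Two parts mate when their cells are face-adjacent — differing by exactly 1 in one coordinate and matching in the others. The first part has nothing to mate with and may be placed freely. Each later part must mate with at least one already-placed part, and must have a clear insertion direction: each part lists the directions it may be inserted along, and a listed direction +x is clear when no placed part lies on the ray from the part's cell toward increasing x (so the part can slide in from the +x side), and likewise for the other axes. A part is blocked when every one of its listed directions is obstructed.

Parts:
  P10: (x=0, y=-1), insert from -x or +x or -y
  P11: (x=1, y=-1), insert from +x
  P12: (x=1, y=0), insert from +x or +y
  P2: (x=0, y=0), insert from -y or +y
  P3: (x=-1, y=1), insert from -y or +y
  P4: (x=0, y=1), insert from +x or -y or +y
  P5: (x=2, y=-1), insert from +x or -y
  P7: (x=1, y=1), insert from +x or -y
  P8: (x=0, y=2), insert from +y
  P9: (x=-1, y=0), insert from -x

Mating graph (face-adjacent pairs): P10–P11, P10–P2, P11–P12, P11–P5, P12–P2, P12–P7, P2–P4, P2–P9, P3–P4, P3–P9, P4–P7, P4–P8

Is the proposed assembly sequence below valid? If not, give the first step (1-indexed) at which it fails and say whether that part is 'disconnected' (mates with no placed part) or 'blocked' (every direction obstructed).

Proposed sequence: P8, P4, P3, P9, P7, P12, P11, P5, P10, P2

1. P8@(0, 2) [+y clear] — {P8}
2. P4@(0, 1) [+x clear] — {P4, P8}
3. P3@(-1, 1) [-y clear] — {P3, P4, P8}
4. P9@(-1, 0) [-x clear] — {P3, P4, P8, P9}
5. P7@(1, 1) [+x clear] — {P3, P4, P7, P8, P9}
6. P12@(1, 0) [+x clear] — {P12, P3, P4, P7, P8, P9}
7. P11@(1, -1) [+x clear] — {P11, P12, P3, P4, P7, P8, P9}
8. P5@(2, -1) [+x clear] — {P11, P12, P3, P4, P5, P7, P8, P9}
9. P10@(0, -1) [-x clear] — {P10, P11, P12, P3, P4, P5, P7, P8, P9}
10. P2@(0, 0) — -y/+y all obstructed ⇒ blocked

Invalid at step 10 (blocked)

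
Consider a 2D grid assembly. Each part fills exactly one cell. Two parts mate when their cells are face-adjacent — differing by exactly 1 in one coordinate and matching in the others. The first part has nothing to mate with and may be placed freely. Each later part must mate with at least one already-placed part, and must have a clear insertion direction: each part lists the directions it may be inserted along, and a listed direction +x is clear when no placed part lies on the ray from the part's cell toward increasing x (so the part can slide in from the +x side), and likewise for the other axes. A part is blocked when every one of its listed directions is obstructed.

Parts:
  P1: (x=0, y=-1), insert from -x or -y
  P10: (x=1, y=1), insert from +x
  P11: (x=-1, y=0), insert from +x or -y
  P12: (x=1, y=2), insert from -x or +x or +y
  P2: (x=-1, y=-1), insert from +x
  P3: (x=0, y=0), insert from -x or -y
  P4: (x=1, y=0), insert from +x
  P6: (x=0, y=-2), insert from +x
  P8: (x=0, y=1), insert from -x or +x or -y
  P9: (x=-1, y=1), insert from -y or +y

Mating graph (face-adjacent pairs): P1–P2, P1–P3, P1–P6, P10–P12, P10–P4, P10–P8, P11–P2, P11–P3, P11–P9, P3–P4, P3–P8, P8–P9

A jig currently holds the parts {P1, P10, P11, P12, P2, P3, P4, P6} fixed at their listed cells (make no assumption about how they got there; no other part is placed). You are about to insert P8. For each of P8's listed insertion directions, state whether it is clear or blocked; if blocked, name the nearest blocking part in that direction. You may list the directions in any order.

+x: blocked by P10; -x: clear; -y: blocked by P3

-x: ray from P8(0, 1) has no placed part ⇒ clear
+x: nearest on ray is P10@(1, 1) ⇒ blocked
-y: nearest on ray is P3@(0, 0) ⇒ blocked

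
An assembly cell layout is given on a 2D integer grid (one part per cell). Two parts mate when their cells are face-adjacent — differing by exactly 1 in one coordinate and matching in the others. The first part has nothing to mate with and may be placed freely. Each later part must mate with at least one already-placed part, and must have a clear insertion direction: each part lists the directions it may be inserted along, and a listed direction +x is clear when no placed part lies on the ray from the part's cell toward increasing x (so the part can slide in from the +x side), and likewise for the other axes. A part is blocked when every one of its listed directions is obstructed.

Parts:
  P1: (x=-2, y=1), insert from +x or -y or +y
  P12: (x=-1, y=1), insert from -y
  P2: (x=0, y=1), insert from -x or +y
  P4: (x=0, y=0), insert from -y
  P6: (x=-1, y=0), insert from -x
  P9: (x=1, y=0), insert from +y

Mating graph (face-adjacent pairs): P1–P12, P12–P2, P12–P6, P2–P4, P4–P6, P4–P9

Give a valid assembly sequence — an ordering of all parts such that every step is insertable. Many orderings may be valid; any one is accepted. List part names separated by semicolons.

1. P2@(0, 1) [-x clear] — {P2}
2. P12@(-1, 1) [-y clear] — {P12, P2}
3. P6@(-1, 0) [-x clear] — {P12, P2, P6}
4. P1@(-2, 1) [-y clear] — {P1, P12, P2, P6}
5. P4@(0, 0) [-y clear] — {P1, P12, P2, P4, P6}
6. P9@(1, 0) [+y clear] — {P1, P12, P2, P4, P6, P9}

P2; P12; P6; P1; P4; P9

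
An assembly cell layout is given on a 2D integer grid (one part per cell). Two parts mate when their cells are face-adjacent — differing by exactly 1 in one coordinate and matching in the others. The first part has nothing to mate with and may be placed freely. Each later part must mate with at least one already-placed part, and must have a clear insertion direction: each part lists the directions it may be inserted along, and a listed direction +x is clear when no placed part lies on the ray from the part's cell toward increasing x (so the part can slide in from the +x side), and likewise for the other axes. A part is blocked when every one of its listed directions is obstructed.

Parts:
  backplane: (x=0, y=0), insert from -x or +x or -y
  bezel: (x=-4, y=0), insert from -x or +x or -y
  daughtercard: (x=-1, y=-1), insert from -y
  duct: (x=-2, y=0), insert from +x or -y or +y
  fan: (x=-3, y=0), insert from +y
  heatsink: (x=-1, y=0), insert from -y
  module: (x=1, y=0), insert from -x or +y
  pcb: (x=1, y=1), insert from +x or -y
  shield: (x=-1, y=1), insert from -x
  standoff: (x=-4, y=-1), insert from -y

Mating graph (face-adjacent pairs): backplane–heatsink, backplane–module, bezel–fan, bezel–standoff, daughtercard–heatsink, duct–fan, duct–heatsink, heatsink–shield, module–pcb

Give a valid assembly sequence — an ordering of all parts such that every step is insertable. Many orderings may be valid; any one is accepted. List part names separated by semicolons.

1. duct@(-2, 0) [+x clear] — {duct}
2. heatsink@(-1, 0) [-y clear] — {duct, heatsink}
3. daughtercard@(-1, -1) [-y clear] — {daughtercard, duct, heatsink}
4. shield@(-1, 1) [-x clear] — {daughtercard, duct, heatsink, shield}
5. fan@(-3, 0) [+y clear] — {daughtercard, duct, fan, heatsink, shield}
6. bezel@(-4, 0) [-x clear] — {bezel, daughtercard, duct, fan, heatsink, shield}
7. standoff@(-4, -1) [-y clear] — {bezel, daughtercard, duct, fan, heatsink, shield, standoff}
8. backplane@(0, 0) [+x clear] — {backplane, bezel, daughtercard, duct, fan, heatsink, shield, standoff}
9. module@(1, 0) [+y clear] — {backplane, bezel, daughtercard, duct, fan, heatsink, module, shield, standoff}
10. pcb@(1, 1) [+x clear] — {backplane, bezel, daughtercard, duct, fan, heatsink, module, pcb, shield, standoff}

duct; heatsink; daughtercard; shield; fan; bezel; standoff; backplane; module; pcb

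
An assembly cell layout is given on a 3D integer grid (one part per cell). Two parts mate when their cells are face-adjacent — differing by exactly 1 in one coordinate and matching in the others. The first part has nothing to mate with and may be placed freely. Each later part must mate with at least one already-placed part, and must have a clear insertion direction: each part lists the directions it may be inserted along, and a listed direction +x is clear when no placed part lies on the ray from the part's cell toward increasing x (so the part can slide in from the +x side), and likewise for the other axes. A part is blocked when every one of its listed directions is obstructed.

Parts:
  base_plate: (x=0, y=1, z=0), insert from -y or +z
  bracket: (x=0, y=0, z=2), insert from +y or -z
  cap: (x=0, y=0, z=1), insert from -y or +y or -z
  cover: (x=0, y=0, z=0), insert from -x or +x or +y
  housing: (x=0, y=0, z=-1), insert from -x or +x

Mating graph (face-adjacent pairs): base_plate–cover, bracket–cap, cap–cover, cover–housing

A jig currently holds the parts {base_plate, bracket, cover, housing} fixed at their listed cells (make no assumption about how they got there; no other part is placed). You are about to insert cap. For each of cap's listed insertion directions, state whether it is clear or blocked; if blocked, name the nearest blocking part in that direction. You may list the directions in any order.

-y: ray from cap(0, 0, 1) has no placed part ⇒ clear
+y: ray from cap(0, 0, 1) has no placed part ⇒ clear
-z: nearest on ray is cover@(0, 0, 0) ⇒ blocked

+y: clear; -y: clear; -z: blocked by cover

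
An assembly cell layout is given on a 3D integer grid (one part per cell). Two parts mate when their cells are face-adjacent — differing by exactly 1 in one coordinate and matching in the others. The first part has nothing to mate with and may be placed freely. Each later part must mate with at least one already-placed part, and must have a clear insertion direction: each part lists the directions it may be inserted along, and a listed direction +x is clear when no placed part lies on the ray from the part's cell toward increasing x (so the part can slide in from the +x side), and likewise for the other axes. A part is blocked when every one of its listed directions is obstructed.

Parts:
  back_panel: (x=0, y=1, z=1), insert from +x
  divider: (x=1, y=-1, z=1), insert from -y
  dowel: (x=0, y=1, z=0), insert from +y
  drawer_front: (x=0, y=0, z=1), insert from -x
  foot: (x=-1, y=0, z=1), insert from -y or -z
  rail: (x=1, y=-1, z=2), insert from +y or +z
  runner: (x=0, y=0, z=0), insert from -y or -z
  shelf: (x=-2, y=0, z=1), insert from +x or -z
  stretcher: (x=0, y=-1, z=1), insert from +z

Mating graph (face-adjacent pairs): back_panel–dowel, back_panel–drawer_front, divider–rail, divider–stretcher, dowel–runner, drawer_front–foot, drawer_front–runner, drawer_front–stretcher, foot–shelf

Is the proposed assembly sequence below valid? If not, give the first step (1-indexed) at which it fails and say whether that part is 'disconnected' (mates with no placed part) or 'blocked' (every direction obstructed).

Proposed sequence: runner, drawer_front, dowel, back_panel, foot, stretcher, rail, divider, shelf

1. runner@(0, 0, 0) [-y clear] — {runner}
2. drawer_front@(0, 0, 1) [-x clear] — {drawer_front, runner}
3. dowel@(0, 1, 0) [+y clear] — {dowel, drawer_front, runner}
4. back_panel@(0, 1, 1) [+x clear] — {back_panel, dowel, drawer_front, runner}
5. foot@(-1, 0, 1) [-y clear] — {back_panel, dowel, drawer_front, foot, runner}
6. stretcher@(0, -1, 1) [+z clear] — {back_panel, dowel, drawer_front, foot, runner, stretcher}
7. rail@(1, -1, 2) — no placed neighbour ⇒ disconnected

Invalid at step 7 (disconnected)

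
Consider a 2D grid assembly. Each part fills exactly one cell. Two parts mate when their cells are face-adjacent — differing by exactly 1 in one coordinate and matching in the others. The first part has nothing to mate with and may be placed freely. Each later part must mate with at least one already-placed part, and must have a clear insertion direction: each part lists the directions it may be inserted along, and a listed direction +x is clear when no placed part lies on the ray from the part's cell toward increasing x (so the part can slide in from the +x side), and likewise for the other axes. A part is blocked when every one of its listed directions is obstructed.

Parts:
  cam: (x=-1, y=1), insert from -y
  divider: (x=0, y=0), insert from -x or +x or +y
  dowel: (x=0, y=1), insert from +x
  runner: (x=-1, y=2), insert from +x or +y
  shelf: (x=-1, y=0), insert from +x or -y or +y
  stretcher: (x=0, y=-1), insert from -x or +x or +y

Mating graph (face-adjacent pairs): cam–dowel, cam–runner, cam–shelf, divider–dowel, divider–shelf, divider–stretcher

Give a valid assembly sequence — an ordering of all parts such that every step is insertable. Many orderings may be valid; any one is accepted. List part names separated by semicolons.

1. stretcher@(0, -1) [-x clear] — {stretcher}
2. divider@(0, 0) [-x clear] — {divider, stretcher}
3. dowel@(0, 1) [+x clear] — {divider, dowel, stretcher}
4. cam@(-1, 1) [-y clear] — {cam, divider, dowel, stretcher}
5. shelf@(-1, 0) [-y clear] — {cam, divider, dowel, shelf, stretcher}
6. runner@(-1, 2) [+x clear] — {cam, divider, dowel, runner, shelf, stretcher}

stretcher; divider; dowel; cam; shelf; runner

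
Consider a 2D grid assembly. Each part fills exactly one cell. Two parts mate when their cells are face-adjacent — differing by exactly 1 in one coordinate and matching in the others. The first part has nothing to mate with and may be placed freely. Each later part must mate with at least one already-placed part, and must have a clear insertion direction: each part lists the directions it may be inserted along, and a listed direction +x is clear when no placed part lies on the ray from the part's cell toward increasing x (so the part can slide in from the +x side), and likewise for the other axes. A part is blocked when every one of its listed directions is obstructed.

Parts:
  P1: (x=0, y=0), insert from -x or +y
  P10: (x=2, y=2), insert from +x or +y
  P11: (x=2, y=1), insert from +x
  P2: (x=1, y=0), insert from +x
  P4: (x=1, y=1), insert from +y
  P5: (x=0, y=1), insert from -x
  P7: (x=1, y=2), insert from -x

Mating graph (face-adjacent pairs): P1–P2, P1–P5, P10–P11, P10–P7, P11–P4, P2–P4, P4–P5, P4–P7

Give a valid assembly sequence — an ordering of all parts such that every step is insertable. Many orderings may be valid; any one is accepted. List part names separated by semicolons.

P5; P1; P2; P4; P7; P10; P11

1. P5@(0, 1) [-x clear] — {P5}
2. P1@(0, 0) [-x clear] — {P1, P5}
3. P2@(1, 0) [+x clear] — {P1, P2, P5}
4. P4@(1, 1) [+y clear] — {P1, P2, P4, P5}
5. P7@(1, 2) [-x clear] — {P1, P2, P4, P5, P7}
6. P10@(2, 2) [+x clear] — {P1, P10, P2, P4, P5, P7}
7. P11@(2, 1) [+x clear] — {P1, P10, P11, P2, P4, P5, P7}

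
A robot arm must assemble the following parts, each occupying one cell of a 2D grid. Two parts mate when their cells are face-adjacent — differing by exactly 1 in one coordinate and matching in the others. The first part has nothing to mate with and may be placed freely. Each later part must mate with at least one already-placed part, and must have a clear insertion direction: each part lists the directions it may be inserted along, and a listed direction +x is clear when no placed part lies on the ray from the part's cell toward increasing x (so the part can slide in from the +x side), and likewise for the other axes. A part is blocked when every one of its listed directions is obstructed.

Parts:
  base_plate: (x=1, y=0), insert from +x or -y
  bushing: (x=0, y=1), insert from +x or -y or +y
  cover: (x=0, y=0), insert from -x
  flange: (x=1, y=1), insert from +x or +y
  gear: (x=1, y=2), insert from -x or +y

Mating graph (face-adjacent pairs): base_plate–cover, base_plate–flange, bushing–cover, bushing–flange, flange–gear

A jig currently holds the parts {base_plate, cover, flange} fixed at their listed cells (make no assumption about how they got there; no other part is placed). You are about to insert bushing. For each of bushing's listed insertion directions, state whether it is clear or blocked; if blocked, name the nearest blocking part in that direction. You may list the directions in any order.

+x: blocked by flange; +y: clear; -y: blocked by cover

+x: nearest on ray is flange@(1, 1) ⇒ blocked
-y: nearest on ray is cover@(0, 0) ⇒ blocked
+y: ray from bushing(0, 1) has no placed part ⇒ clear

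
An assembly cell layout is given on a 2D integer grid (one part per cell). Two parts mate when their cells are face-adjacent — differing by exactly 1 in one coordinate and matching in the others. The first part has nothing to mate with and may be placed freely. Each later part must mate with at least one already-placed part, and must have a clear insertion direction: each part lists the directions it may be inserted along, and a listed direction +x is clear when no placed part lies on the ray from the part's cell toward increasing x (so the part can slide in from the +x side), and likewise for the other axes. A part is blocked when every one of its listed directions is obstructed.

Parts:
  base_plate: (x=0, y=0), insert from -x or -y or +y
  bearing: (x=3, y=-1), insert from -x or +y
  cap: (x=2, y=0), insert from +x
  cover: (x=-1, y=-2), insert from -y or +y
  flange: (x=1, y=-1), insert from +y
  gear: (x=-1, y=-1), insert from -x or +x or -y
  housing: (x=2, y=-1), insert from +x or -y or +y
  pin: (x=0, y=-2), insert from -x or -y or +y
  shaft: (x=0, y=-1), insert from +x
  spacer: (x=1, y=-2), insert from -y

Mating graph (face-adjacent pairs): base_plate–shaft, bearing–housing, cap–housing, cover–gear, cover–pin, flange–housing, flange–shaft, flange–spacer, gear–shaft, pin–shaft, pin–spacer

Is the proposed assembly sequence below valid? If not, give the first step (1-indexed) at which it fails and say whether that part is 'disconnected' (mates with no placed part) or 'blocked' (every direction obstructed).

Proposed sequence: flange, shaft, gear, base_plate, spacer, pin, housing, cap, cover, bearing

1. flange@(1, -1) [+y clear] — {flange}
2. shaft@(0, -1) — +x all obstructed ⇒ blocked

Invalid at step 2 (blocked)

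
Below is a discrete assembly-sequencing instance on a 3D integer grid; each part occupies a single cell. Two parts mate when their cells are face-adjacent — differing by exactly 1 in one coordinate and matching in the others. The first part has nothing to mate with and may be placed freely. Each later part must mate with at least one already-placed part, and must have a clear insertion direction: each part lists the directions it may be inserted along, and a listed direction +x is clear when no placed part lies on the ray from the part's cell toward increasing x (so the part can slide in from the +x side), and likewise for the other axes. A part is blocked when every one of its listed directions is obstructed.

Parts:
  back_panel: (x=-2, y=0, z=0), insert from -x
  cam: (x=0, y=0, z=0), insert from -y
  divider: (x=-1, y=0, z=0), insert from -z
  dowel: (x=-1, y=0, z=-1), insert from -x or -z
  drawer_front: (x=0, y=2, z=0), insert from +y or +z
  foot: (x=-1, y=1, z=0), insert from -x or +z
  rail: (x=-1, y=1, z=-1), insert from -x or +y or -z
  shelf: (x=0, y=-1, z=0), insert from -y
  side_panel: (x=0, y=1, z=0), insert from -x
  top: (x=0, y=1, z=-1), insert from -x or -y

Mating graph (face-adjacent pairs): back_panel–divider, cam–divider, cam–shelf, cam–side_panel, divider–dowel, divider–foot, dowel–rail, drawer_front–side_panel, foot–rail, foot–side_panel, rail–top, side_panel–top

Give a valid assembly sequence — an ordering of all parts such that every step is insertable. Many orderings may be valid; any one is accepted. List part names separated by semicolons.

1. cam@(0, 0, 0) [-y clear] — {cam}
2. divider@(-1, 0, 0) [-z clear] — {cam, divider}
3. back_panel@(-2, 0, 0) [-x clear] — {back_panel, cam, divider}
4. shelf@(0, -1, 0) [-y clear] — {back_panel, cam, divider, shelf}
5. side_panel@(0, 1, 0) [-x clear] — {back_panel, cam, divider, shelf, side_panel}
6. drawer_front@(0, 2, 0) [+y clear] — {back_panel, cam, divider, drawer_front, shelf, side_panel}
7. foot@(-1, 1, 0) [-x clear] — {back_panel, cam, divider, drawer_front, foot, shelf, side_panel}
8. dowel@(-1, 0, -1) [-x clear] — {back_panel, cam, divider, dowel, drawer_front, foot, shelf, side_panel}
9. top@(0, 1, -1) [-x clear] — {back_panel, cam, divider, dowel, drawer_front, foot, shelf, side_panel, top}
10. rail@(-1, 1, -1) [-x clear] — {back_panel, cam, divider, dowel, drawer_front, foot, rail, shelf, side_panel, top}

cam; divider; back_panel; shelf; side_panel; drawer_front; foot; dowel; top; rail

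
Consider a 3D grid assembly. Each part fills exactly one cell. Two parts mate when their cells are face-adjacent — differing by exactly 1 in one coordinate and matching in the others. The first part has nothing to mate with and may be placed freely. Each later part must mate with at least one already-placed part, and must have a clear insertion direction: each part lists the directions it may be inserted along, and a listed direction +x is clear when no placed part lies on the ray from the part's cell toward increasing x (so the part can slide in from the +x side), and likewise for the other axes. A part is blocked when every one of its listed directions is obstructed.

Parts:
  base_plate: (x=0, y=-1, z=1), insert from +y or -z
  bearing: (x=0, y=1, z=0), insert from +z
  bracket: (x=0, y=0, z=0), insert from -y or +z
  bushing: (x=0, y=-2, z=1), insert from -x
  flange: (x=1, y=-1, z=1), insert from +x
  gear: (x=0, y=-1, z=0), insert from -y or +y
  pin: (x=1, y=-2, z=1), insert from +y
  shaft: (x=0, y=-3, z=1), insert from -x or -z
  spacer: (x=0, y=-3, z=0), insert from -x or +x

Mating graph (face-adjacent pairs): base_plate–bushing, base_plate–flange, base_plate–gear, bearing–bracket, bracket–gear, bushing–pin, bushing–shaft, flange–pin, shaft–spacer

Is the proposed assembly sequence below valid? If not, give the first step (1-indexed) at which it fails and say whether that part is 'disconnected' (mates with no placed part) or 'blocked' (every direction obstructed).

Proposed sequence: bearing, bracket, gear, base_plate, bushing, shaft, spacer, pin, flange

Valid

1. bearing@(0, 1, 0) [+z clear] — {bearing}
2. bracket@(0, 0, 0) [-y clear] — {bearing, bracket}
3. gear@(0, -1, 0) [-y clear] — {bearing, bracket, gear}
4. base_plate@(0, -1, 1) [+y clear] — {base_plate, bearing, bracket, gear}
5. bushing@(0, -2, 1) [-x clear] — {base_plate, bearing, bracket, bushing, gear}
6. shaft@(0, -3, 1) [-x clear] — {base_plate, bearing, bracket, bushing, gear, shaft}
7. spacer@(0, -3, 0) [-x clear] — {base_plate, bearing, bracket, bushing, gear, shaft, spacer}
8. pin@(1, -2, 1) [+y clear] — {base_plate, bearing, bracket, bushing, gear, pin, shaft, spacer}
9. flange@(1, -1, 1) [+x clear] — {base_plate, bearing, bracket, bushing, flange, gear, pin, shaft, spacer}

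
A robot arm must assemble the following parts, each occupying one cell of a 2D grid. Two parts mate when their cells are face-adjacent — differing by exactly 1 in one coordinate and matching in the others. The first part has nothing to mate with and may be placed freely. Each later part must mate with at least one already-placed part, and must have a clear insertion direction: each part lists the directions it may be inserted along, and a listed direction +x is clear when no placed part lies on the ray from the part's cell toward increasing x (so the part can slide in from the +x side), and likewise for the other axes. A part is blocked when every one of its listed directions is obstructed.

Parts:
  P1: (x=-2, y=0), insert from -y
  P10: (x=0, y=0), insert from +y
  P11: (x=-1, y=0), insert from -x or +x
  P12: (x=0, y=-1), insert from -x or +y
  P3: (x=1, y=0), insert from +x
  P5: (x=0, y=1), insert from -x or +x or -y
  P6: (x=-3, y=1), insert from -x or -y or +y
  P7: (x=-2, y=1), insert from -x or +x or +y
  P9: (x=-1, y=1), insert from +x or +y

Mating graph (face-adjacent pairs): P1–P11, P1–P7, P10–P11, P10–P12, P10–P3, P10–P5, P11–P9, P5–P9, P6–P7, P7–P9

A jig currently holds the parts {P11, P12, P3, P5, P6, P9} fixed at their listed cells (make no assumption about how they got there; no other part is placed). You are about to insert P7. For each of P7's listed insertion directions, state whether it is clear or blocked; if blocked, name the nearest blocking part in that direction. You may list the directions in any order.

-x: nearest on ray is P6@(-3, 1) ⇒ blocked
+x: nearest on ray is P9@(-1, 1) ⇒ blocked
+y: ray from P7(-2, 1) has no placed part ⇒ clear

+x: blocked by P9; +y: clear; -x: blocked by P6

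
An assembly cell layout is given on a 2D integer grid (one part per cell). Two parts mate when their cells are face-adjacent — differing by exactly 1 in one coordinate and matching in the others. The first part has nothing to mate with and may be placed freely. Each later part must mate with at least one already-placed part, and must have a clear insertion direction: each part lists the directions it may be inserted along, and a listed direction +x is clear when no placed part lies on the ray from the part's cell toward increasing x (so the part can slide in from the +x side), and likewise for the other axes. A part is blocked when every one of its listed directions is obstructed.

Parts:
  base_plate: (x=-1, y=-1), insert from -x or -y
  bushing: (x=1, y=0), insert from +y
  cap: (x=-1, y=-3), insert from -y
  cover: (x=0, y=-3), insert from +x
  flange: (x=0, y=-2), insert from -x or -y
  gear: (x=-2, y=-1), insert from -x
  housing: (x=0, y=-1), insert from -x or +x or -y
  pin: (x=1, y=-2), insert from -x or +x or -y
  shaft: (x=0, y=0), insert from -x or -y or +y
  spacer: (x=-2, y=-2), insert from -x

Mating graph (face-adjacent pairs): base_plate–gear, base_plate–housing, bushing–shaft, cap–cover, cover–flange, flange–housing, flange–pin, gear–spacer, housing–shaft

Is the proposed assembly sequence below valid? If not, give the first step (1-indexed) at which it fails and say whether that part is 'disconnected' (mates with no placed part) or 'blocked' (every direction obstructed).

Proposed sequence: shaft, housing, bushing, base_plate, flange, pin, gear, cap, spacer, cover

1. shaft@(0, 0) [-x clear] — {shaft}
2. housing@(0, -1) [-x clear] — {housing, shaft}
3. bushing@(1, 0) [+y clear] — {bushing, housing, shaft}
4. base_plate@(-1, -1) [-x clear] — {base_plate, bushing, housing, shaft}
5. flange@(0, -2) [-x clear] — {base_plate, bushing, flange, housing, shaft}
6. pin@(1, -2) [+x clear] — {base_plate, bushing, flange, housing, pin, shaft}
7. gear@(-2, -1) [-x clear] — {base_plate, bushing, flange, gear, housing, pin, shaft}
8. cap@(-1, -3) — no placed neighbour ⇒ disconnected

Invalid at step 8 (disconnected)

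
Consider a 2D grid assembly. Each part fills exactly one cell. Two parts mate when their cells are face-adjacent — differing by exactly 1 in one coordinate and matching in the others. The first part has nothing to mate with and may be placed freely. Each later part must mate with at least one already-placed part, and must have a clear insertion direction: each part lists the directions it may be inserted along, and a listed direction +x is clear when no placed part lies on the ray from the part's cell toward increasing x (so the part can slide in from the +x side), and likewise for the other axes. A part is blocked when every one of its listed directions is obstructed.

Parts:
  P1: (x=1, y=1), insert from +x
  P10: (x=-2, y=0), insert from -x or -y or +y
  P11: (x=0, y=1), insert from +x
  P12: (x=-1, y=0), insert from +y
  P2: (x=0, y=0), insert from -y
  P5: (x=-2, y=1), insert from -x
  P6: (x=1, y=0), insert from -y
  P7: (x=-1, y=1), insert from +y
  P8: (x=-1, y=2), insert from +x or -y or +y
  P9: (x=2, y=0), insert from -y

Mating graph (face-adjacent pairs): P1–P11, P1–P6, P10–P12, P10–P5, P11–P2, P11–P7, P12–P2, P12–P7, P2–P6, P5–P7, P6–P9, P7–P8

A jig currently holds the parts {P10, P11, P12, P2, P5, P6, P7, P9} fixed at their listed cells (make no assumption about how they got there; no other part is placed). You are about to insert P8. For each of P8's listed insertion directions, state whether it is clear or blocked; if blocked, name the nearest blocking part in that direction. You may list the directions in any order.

+x: clear; +y: clear; -y: blocked by P7

+x: ray from P8(-1, 2) has no placed part ⇒ clear
-y: nearest on ray is P7@(-1, 1) ⇒ blocked
+y: ray from P8(-1, 2) has no placed part ⇒ clear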